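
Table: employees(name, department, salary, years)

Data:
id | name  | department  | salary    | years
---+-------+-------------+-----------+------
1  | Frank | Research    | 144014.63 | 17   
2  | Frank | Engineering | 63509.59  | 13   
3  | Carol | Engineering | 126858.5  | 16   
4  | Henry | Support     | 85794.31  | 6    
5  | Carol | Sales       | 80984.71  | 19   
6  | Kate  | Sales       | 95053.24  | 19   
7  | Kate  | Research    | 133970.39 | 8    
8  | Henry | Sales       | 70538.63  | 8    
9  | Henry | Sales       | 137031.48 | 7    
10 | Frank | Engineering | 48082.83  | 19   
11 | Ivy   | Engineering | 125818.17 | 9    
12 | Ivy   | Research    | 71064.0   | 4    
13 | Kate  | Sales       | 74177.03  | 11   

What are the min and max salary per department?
SELECT department, MIN(salary), MAX(salary)
FROM employees
GROUP BY department

Result:
  Engineering: min=48082.83, max=126858.50
  Research: min=71064.00, max=144014.63
  Sales: min=70538.63, max=137031.48
  Support: min=85794.31, max=85794.31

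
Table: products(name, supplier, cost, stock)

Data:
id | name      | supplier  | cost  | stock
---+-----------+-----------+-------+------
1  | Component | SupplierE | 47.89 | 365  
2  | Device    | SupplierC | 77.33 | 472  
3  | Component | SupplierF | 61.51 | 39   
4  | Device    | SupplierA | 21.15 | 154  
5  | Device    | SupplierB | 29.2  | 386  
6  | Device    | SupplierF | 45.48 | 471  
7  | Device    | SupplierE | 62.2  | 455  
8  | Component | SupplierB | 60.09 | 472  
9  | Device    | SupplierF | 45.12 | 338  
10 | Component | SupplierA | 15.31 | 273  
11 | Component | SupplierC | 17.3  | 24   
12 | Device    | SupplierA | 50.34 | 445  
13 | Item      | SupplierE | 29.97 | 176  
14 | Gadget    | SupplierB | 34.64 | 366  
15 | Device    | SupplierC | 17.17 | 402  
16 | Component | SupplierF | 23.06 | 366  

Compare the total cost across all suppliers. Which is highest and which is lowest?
SELECT supplier, SUM(cost)
FROM products
GROUP BY supplier
ORDER BY SUM(cost)

All groups:
  SupplierA: 86.80
  SupplierC: 111.80
  SupplierB: 123.93
  SupplierE: 140.06
  SupplierF: 175.17

Highest: SupplierF (175.17)
Lowest: SupplierA (86.80)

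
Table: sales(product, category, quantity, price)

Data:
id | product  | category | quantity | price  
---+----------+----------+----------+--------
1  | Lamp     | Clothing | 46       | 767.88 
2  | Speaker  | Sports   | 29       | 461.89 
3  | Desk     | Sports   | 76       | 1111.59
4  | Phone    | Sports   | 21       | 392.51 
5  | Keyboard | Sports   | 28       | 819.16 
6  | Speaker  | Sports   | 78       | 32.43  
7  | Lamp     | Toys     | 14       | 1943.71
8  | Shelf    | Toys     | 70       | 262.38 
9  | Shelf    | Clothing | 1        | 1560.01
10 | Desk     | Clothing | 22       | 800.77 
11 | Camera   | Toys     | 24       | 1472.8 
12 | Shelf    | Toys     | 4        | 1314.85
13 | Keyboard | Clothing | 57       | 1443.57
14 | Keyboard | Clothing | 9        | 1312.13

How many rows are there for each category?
SELECT category, COUNT(*) as count
FROM sales
GROUP BY category

Result:
  Clothing: 5
  Sports: 5
  Toys: 4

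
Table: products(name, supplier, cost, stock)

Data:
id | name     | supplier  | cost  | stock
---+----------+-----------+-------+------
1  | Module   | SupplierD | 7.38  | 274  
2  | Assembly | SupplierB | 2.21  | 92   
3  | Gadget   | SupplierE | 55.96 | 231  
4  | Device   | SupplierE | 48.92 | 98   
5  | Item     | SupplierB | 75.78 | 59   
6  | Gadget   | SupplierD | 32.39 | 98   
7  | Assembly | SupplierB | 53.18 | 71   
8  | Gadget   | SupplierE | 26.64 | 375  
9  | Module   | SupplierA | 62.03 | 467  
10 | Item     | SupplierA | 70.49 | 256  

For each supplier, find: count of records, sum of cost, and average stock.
SELECT supplier,
       COUNT(*) as cnt,
       SUM(cost) as total_cost,
       AVG(stock) as avg_stock
FROM products
GROUP BY supplier

Result:
  SupplierA: 2 records, 132.52 total cost, 361.50 avg stock
  SupplierB: 3 records, 131.17 total cost, 74.00 avg stock
  SupplierD: 2 records, 39.77 total cost, 186.00 avg stock
  SupplierE: 3 records, 131.52 total cost, 234.67 avg stock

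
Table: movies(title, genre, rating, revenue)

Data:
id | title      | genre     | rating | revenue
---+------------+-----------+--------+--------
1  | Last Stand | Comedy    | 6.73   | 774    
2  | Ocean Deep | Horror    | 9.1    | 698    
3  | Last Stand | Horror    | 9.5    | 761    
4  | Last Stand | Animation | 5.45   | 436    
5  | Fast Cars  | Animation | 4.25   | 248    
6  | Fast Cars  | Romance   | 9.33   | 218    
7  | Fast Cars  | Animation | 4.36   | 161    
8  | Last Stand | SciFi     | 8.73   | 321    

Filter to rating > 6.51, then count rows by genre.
SELECT genre, COUNT(*)
FROM movies
WHERE rating > 6.51
GROUP BY genre

Note: WHERE filters rows before grouping.

Result:
  Comedy: 1
  Horror: 2
  Romance: 1
  SciFi: 1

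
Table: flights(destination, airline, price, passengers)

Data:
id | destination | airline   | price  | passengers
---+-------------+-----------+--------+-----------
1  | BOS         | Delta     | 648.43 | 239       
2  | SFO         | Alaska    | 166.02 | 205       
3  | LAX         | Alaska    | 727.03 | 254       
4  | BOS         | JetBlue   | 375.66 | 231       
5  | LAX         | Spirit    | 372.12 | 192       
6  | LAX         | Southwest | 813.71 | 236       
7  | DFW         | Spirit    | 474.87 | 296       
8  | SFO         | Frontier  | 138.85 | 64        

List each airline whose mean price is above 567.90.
SELECT airline, AVG(price)
FROM flights
GROUP BY airline
HAVING AVG(price) > 567.90

Result:
  Delta: avg=648.43
  Southwest: avg=813.71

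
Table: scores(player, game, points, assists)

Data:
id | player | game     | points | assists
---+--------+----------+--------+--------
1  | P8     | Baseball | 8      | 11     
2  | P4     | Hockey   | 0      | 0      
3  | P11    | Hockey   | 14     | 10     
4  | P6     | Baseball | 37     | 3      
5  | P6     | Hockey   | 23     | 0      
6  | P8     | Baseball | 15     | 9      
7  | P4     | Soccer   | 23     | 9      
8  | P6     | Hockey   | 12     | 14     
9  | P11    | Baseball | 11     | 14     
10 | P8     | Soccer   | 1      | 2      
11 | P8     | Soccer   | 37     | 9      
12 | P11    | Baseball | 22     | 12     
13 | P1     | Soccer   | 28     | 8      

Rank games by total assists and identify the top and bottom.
SELECT game, SUM(assists)
FROM scores
GROUP BY game
ORDER BY SUM(assists)

All groups:
  Hockey: 24
  Soccer: 28
  Baseball: 49

Highest: Baseball (49)
Lowest: Hockey (24)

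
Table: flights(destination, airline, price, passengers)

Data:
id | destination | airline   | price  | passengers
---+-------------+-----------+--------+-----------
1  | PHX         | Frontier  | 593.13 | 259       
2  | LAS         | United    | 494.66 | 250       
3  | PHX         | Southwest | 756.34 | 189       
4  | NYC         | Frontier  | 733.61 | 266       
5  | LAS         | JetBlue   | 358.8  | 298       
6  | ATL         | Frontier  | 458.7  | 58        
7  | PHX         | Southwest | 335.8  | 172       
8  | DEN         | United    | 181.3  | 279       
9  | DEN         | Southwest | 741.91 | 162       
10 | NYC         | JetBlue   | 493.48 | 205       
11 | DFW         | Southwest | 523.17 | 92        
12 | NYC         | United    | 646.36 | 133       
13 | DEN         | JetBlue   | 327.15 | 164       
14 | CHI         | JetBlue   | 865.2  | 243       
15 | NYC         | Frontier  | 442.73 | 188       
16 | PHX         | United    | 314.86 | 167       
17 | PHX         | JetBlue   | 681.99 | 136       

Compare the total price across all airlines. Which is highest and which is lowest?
SELECT airline, SUM(price)
FROM flights
GROUP BY airline
ORDER BY SUM(price)

All groups:
  United: 1637.18
  Frontier: 2228.17
  Southwest: 2357.22
  JetBlue: 2726.62

Highest: JetBlue (2726.62)
Lowest: United (1637.18)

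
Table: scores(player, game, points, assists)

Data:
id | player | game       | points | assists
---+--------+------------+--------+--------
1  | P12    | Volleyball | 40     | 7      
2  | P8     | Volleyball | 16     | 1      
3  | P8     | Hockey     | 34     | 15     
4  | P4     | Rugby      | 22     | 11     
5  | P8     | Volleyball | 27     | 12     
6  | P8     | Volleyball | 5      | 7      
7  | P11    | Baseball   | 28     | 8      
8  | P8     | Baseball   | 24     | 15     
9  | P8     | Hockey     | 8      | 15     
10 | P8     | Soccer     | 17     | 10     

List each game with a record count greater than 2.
SELECT game, COUNT(*) as cnt
FROM scores
GROUP BY game
HAVING COUNT(*) > 2

Result:
  Volleyball: 4

Note: HAVING filters groups after aggregation, WHERE filters rows before.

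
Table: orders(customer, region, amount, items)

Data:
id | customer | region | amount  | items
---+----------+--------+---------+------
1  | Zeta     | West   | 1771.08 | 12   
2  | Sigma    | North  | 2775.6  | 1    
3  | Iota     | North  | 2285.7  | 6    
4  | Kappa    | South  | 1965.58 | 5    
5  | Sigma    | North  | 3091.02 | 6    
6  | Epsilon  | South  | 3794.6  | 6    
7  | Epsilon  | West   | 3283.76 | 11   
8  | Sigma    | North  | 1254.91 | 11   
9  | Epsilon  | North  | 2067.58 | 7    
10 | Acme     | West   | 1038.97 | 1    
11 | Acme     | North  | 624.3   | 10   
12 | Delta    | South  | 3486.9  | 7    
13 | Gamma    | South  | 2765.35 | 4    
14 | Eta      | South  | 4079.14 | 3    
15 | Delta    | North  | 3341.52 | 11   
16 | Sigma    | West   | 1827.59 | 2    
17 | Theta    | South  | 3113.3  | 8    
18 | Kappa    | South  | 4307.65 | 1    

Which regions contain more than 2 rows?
SELECT region, COUNT(*) as cnt
FROM orders
GROUP BY region
HAVING COUNT(*) > 2

Result:
  North: 7
  South: 7
  West: 4

Note: HAVING filters groups after aggregation, WHERE filters rows before.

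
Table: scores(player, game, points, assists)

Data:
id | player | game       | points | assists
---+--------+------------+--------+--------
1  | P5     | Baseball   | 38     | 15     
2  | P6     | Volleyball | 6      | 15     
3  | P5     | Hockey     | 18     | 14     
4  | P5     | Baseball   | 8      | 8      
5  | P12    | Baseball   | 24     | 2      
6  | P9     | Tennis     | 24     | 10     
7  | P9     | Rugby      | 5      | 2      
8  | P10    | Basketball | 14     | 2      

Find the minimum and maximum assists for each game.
SELECT game, MIN(assists), MAX(assists)
FROM scores
GROUP BY game

Result:
  Baseball: min=2, max=15
  Basketball: min=2, max=2
  Hockey: min=14, max=14
  Rugby: min=2, max=2
  Tennis: min=10, max=10
  Volleyball: min=15, max=15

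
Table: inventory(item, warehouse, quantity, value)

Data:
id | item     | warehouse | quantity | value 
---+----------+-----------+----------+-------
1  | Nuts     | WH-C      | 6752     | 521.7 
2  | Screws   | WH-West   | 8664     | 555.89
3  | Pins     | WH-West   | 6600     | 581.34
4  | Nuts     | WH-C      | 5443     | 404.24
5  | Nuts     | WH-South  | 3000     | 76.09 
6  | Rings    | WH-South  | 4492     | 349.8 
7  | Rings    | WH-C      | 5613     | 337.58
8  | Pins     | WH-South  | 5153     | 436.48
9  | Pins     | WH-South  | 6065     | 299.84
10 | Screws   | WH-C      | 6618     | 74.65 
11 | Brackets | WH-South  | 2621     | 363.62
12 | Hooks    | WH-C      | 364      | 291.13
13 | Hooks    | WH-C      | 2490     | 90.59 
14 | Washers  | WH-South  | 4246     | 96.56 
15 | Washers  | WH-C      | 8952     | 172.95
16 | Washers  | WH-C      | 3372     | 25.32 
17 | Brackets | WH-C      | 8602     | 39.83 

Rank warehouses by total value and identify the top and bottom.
SELECT warehouse, SUM(value)
FROM inventory
GROUP BY warehouse
ORDER BY SUM(value)

All groups:
  WH-West: 1137.23
  WH-South: 1622.39
  WH-C: 1957.99

Highest: WH-C (1957.99)
Lowest: WH-West (1137.23)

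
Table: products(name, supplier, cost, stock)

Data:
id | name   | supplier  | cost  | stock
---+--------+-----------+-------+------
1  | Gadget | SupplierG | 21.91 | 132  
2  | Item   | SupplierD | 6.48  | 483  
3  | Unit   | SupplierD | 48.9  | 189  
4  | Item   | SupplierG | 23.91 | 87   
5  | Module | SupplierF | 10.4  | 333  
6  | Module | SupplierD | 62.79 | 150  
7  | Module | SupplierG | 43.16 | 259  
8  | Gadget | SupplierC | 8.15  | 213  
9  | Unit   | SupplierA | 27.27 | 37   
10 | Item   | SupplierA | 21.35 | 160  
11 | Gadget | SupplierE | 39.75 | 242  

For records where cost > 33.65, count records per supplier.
SELECT supplier, COUNT(*)
FROM products
WHERE cost > 33.65
GROUP BY supplier

Note: WHERE filters rows before grouping.

Result:
  SupplierD: 2
  SupplierE: 1
  SupplierG: 1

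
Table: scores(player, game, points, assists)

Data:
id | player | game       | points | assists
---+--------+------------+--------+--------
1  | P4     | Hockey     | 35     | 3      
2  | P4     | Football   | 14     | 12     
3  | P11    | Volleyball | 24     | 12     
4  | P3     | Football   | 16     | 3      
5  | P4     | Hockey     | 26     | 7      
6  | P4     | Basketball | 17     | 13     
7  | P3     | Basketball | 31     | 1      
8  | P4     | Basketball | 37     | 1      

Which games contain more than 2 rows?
SELECT game, COUNT(*) as cnt
FROM scores
GROUP BY game
HAVING COUNT(*) > 2

Result:
  Basketball: 3

Note: HAVING filters groups after aggregation, WHERE filters rows before.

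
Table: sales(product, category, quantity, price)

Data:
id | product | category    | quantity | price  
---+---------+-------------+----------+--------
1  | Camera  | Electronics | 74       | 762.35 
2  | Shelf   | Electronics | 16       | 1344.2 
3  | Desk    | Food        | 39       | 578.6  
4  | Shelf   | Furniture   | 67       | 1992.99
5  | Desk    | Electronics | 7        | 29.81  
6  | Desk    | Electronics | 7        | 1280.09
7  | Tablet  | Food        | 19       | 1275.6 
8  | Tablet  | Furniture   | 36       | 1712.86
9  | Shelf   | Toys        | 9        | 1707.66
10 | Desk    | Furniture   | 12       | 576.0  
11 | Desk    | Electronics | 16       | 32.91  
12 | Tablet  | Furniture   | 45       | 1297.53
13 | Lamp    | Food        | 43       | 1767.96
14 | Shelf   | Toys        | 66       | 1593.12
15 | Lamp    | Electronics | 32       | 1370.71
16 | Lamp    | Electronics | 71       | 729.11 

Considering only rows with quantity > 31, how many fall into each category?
SELECT category, COUNT(*)
FROM sales
WHERE quantity > 31
GROUP BY category

Note: WHERE filters rows before grouping.

Result:
  Electronics: 3
  Food: 2
  Furniture: 3
  Toys: 1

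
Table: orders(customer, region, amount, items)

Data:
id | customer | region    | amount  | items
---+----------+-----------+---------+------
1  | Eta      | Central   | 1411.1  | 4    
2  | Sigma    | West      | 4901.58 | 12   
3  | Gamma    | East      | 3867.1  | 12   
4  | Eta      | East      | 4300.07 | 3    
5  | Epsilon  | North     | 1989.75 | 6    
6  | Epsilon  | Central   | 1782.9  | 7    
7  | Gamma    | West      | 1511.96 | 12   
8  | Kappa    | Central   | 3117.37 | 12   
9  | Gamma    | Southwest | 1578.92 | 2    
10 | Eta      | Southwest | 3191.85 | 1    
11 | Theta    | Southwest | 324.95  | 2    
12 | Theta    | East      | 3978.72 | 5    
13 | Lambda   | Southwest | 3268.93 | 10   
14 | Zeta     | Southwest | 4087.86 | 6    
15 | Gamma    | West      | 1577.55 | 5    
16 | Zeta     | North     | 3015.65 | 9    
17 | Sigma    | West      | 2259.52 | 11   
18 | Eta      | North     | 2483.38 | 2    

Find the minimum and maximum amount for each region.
SELECT region, MIN(amount), MAX(amount)
FROM orders
GROUP BY region

Result:
  Central: min=1411.10, max=3117.37
  East: min=3867.10, max=4300.07
  North: min=1989.75, max=3015.65
  Southwest: min=324.95, max=4087.86
  West: min=1511.96, max=4901.58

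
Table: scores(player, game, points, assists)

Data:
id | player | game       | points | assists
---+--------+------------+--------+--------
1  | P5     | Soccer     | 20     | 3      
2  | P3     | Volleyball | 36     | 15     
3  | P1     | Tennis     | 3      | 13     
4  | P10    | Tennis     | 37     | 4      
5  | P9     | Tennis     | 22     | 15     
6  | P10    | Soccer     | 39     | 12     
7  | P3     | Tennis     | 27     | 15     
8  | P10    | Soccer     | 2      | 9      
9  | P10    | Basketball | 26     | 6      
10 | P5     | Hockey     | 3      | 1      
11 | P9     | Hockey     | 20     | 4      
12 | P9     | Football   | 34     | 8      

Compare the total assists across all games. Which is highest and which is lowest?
SELECT game, SUM(assists)
FROM scores
GROUP BY game
ORDER BY SUM(assists)

All groups:
  Hockey: 5
  Basketball: 6
  Football: 8
  Volleyball: 15
  Soccer: 24
  Tennis: 47

Highest: Tennis (47)
Lowest: Hockey (5)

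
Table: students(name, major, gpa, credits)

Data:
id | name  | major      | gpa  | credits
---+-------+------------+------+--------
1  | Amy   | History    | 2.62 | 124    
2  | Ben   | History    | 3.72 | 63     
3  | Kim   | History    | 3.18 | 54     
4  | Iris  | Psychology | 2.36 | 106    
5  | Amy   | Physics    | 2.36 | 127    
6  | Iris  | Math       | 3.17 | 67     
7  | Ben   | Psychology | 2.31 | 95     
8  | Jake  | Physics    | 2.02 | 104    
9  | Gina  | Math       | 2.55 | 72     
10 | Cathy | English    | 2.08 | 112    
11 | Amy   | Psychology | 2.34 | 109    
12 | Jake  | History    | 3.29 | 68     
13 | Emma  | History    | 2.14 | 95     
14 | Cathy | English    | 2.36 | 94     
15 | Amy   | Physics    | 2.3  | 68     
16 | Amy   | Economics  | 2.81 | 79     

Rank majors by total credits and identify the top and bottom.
SELECT major, SUM(credits)
FROM students
GROUP BY major
ORDER BY SUM(credits)

All groups:
  Economics: 79
  Math: 139
  English: 206
  Physics: 299
  Psychology: 310
  History: 404

Highest: History (404)
Lowest: Economics (79)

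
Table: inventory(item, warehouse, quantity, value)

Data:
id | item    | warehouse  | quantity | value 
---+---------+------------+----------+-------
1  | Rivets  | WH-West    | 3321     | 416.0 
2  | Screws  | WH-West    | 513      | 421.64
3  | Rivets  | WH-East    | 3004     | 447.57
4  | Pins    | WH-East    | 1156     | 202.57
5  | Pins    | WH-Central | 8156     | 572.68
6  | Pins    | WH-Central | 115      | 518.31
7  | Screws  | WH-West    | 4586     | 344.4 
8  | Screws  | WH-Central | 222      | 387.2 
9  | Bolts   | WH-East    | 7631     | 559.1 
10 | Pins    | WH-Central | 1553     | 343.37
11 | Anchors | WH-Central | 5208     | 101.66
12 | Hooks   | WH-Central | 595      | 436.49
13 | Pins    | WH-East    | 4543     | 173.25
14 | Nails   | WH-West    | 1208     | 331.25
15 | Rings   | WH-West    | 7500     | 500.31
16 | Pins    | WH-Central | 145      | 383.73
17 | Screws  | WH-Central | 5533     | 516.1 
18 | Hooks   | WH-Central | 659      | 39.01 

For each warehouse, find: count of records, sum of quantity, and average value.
SELECT warehouse,
       COUNT(*) as cnt,
       SUM(quantity) as total_quantity,
       AVG(value) as avg_value
FROM inventory
GROUP BY warehouse

Result:
  WH-Central: 9 records, 22186 total quantity, 366.51 avg value
  WH-East: 4 records, 16334 total quantity, 345.62 avg value
  WH-West: 5 records, 17128 total quantity, 402.72 avg value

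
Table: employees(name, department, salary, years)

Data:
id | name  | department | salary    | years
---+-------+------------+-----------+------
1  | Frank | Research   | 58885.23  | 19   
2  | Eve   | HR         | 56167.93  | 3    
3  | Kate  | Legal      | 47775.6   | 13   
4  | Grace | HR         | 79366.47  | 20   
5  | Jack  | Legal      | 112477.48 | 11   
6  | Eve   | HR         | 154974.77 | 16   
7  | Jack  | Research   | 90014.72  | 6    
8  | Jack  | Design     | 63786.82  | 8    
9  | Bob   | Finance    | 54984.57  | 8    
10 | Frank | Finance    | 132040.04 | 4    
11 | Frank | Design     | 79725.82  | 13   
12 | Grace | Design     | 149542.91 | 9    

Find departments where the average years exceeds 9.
SELECT department, AVG(years)
FROM employees
GROUP BY department
HAVING AVG(years) > 9

Result:
  Design: avg=10.00
  HR: avg=13.00
  Legal: avg=12.00
  Research: avg=12.50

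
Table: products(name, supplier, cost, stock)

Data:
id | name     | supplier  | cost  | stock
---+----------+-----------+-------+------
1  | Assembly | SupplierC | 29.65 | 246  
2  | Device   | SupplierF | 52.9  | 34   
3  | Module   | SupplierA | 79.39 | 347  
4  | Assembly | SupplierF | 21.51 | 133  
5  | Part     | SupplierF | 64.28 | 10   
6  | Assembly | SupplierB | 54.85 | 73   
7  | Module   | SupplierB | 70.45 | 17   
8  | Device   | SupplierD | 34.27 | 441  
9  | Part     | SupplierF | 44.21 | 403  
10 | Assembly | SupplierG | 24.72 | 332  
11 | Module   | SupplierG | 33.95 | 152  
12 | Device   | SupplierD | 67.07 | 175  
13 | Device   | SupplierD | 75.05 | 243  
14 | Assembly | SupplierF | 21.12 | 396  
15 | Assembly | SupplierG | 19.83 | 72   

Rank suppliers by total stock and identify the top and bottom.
SELECT supplier, SUM(stock)
FROM products
GROUP BY supplier
ORDER BY SUM(stock)

All groups:
  SupplierB: 90
  SupplierC: 246
  SupplierA: 347
  SupplierG: 556
  SupplierD: 859
  SupplierF: 976

Highest: SupplierF (976)
Lowest: SupplierB (90)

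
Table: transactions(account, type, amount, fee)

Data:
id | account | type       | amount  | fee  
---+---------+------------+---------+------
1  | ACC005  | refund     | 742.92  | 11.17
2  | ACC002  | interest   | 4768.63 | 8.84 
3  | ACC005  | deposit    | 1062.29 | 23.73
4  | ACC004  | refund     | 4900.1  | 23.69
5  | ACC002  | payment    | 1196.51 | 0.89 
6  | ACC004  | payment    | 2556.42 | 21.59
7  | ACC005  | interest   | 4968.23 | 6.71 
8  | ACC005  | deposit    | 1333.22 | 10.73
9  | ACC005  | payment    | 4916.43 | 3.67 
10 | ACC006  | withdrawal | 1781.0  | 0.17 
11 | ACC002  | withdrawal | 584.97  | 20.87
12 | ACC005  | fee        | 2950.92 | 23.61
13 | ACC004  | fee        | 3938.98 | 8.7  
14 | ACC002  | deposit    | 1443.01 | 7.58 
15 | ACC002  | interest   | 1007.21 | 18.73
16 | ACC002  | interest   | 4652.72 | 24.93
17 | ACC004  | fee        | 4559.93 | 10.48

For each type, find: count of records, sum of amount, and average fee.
SELECT type,
       COUNT(*) as cnt,
       SUM(amount) as total_amount,
       AVG(fee) as avg_fee
FROM transactions
GROUP BY type

Result:
  deposit: 3 records, 3838.52 total amount, 14.01 avg fee
  fee: 3 records, 11449.83 total amount, 14.26 avg fee
  interest: 4 records, 15396.79 total amount, 14.80 avg fee
  payment: 3 records, 8669.36 total amount, 8.72 avg fee
  refund: 2 records, 5643.02 total amount, 17.43 avg fee
  withdrawal: 2 records, 2365.97 total amount, 10.52 avg fee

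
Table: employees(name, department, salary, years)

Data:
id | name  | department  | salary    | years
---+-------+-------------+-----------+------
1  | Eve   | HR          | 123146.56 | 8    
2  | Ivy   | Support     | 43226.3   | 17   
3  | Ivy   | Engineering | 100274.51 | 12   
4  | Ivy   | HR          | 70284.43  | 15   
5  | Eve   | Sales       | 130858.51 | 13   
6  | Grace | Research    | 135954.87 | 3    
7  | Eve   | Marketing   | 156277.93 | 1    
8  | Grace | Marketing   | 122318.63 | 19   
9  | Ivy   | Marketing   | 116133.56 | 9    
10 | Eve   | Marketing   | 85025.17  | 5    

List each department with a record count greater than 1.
SELECT department, COUNT(*) as cnt
FROM employees
GROUP BY department
HAVING COUNT(*) > 1

Result:
  HR: 2
  Marketing: 4

Note: HAVING filters groups after aggregation, WHERE filters rows before.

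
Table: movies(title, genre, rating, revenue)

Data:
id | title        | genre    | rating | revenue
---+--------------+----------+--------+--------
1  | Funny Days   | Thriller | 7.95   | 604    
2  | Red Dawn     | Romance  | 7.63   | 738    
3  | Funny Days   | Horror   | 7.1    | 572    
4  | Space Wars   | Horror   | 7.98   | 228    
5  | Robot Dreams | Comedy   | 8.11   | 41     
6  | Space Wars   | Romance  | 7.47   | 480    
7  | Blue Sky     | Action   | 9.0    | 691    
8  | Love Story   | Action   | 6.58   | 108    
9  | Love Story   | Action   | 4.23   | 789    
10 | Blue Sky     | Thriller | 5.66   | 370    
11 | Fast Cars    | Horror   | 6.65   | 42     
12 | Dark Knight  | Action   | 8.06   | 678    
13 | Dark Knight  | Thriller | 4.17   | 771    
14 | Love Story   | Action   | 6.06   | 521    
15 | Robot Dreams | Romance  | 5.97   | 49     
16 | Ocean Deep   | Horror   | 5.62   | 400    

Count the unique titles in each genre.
SELECT genre, COUNT(DISTINCT title)
FROM movies
GROUP BY genre

Result:
  Action: 3 distinct
  Comedy: 1 distinct
  Horror: 4 distinct
  Romance: 3 distinct
  Thriller: 3 distinct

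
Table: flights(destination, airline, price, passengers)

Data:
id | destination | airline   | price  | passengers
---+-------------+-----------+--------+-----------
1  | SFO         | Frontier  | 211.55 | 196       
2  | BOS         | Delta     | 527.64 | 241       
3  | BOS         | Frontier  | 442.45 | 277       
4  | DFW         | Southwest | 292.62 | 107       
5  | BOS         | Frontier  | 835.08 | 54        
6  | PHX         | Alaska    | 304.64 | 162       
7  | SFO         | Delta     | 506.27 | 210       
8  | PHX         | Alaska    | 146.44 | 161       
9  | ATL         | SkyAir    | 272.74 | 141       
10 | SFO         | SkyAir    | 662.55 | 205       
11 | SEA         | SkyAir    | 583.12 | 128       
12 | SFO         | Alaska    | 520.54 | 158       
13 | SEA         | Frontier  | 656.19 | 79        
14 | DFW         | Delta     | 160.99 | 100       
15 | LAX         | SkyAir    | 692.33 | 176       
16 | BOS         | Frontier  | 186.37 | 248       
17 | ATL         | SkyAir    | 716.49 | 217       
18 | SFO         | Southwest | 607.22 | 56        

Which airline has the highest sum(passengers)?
SELECT airline, SUM(passengers) as val
FROM flights
GROUP BY airline
ORDER BY val DESC
LIMIT 1

Result: SkyAir with sum(passengers) = 867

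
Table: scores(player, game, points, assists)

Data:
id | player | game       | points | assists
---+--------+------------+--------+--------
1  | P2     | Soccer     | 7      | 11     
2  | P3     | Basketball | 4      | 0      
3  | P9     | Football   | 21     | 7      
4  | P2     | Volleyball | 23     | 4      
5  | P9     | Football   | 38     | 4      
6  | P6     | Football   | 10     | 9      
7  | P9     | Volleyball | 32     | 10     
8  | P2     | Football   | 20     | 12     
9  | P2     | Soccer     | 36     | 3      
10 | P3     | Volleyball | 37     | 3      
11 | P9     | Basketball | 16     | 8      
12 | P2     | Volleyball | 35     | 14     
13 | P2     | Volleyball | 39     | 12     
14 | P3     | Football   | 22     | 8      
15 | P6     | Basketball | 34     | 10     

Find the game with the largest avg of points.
SELECT game, AVG(points) as val
FROM scores
GROUP BY game
ORDER BY val DESC
LIMIT 1

Result: Volleyball with avg(points) = 33.20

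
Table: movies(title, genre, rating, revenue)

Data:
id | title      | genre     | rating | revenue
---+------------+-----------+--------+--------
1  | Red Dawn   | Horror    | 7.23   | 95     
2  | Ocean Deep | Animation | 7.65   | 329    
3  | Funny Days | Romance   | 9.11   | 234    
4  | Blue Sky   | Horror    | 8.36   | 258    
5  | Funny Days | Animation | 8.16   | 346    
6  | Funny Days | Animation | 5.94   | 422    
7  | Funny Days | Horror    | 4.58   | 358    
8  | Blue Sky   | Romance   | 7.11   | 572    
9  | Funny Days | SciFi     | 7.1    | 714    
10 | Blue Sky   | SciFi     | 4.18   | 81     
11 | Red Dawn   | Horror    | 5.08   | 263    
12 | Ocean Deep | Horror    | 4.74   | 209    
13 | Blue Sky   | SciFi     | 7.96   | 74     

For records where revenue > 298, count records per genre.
SELECT genre, COUNT(*)
FROM movies
WHERE revenue > 298
GROUP BY genre

Note: WHERE filters rows before grouping.

Result:
  Animation: 3
  Horror: 1
  Romance: 1
  SciFi: 1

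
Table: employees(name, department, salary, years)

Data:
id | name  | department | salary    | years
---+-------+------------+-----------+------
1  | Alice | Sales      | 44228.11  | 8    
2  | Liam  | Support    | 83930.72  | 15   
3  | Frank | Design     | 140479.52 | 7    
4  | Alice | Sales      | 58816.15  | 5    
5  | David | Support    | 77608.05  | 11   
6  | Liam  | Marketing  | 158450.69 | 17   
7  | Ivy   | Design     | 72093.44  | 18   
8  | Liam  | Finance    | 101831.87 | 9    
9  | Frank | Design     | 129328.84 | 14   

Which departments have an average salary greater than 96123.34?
SELECT department, AVG(salary)
FROM employees
GROUP BY department
HAVING AVG(salary) > 96123.34

Result:
  Design: avg=113967.27
  Finance: avg=101831.87
  Marketing: avg=158450.69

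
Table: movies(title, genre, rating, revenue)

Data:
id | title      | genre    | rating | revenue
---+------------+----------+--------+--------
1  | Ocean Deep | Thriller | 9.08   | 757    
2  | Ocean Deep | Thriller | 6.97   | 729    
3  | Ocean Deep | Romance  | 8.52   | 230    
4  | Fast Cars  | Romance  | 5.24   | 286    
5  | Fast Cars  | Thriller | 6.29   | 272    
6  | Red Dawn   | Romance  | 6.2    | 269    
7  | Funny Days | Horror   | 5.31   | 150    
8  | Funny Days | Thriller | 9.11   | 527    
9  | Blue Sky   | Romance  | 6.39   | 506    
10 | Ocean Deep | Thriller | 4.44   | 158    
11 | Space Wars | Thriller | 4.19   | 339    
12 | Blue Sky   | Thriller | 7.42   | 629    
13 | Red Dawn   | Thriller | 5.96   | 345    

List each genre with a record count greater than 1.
SELECT genre, COUNT(*) as cnt
FROM movies
GROUP BY genre
HAVING COUNT(*) > 1

Result:
  Romance: 4
  Thriller: 8

Note: HAVING filters groups after aggregation, WHERE filters rows before.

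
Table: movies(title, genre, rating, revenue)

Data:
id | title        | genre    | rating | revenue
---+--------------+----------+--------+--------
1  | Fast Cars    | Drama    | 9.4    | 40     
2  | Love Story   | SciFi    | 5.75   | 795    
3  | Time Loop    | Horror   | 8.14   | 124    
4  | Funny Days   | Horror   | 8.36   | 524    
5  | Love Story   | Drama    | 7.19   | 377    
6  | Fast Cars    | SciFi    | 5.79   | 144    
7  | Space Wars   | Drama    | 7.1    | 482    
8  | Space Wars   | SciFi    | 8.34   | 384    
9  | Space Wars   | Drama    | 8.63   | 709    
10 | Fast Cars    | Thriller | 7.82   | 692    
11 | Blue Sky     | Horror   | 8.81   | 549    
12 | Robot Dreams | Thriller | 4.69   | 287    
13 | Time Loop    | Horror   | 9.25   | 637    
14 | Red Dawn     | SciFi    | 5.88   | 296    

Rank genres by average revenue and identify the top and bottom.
SELECT genre, AVG(revenue)
FROM movies
GROUP BY genre
ORDER BY AVG(revenue)

All groups:
  Drama: 402.00
  SciFi: 404.75
  Horror: 458.50
  Thriller: 489.50

Highest: Thriller (489.50)
Lowest: Drama (402.00)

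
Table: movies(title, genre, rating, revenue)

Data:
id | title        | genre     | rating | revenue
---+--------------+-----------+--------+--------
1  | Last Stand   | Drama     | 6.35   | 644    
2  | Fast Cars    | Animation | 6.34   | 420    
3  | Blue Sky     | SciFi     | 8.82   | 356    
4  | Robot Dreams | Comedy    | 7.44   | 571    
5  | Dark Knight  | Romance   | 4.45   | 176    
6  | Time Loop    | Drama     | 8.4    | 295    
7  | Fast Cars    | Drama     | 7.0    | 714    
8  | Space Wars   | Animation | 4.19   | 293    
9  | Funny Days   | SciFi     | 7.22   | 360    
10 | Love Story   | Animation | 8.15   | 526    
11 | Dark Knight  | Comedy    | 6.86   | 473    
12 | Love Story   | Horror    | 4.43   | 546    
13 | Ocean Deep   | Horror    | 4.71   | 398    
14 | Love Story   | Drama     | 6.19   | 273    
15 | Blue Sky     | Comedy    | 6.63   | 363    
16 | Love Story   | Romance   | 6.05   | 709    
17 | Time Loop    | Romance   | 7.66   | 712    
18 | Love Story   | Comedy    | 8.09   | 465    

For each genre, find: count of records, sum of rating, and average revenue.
SELECT genre,
       COUNT(*) as cnt,
       SUM(rating) as total_rating,
       AVG(revenue) as avg_revenue
FROM movies
GROUP BY genre

Result:
  Animation: 3 records, 18.68 total rating, 413.00 avg revenue
  Comedy: 4 records, 29.02 total rating, 468.00 avg revenue
  Drama: 4 records, 27.94 total rating, 481.50 avg revenue
  Horror: 2 records, 9.14 total rating, 472.00 avg revenue
  Romance: 3 records, 18.16 total rating, 532.33 avg revenue
  SciFi: 2 records, 16.04 total rating, 358.00 avg revenue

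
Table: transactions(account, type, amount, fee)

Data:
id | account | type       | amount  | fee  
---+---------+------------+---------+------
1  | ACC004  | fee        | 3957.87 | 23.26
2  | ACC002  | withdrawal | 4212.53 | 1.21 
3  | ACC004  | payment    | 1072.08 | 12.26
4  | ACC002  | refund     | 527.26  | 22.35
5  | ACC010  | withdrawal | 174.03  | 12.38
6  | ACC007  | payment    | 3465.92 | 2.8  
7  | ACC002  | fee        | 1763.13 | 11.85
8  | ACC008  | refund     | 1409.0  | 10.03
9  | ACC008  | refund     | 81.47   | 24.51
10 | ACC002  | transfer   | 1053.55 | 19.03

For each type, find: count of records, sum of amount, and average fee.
SELECT type,
       COUNT(*) as cnt,
       SUM(amount) as total_amount,
       AVG(fee) as avg_fee
FROM transactions
GROUP BY type

Result:
  fee: 2 records, 5721.00 total amount, 17.56 avg fee
  payment: 2 records, 4538.00 total amount, 7.53 avg fee
  refund: 3 records, 2017.73 total amount, 18.96 avg fee
  transfer: 1 records, 1053.55 total amount, 19.03 avg fee
  withdrawal: 2 records, 4386.56 total amount, 6.80 avg fee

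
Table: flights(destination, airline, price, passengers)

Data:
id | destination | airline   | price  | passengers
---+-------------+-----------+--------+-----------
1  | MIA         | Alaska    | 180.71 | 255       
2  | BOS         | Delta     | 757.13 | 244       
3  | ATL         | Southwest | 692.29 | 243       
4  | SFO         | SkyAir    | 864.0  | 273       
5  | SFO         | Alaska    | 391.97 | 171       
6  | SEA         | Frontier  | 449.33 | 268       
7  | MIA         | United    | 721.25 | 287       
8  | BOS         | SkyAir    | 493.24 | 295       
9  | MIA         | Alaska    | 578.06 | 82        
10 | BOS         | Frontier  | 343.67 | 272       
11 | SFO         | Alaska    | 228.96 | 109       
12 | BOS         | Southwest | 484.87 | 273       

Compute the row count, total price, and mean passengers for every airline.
SELECT airline,
       COUNT(*) as cnt,
       SUM(price) as total_price,
       AVG(passengers) as avg_passengers
FROM flights
GROUP BY airline

Result:
  Alaska: 4 records, 1379.70 total price, 154.25 avg passengers
  Delta: 1 records, 757.13 total price, 244.00 avg passengers
  Frontier: 2 records, 793.00 total price, 270.00 avg passengers
  SkyAir: 2 records, 1357.24 total price, 284.00 avg passengers
  Southwest: 2 records, 1177.16 total price, 258.00 avg passengers
  United: 1 records, 721.25 total price, 287.00 avg passengers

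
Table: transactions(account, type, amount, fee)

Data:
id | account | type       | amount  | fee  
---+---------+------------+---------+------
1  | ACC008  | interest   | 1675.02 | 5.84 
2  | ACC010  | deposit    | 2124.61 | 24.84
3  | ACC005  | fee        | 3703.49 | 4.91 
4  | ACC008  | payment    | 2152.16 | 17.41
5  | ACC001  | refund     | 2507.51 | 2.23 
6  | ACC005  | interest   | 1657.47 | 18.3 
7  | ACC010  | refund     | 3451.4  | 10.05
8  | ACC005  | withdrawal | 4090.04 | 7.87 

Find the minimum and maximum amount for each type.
SELECT type, MIN(amount), MAX(amount)
FROM transactions
GROUP BY type

Result:
  deposit: min=2124.61, max=2124.61
  fee: min=3703.49, max=3703.49
  interest: min=1657.47, max=1675.02
  payment: min=2152.16, max=2152.16
  refund: min=2507.51, max=3451.40
  withdrawal: min=4090.04, max=4090.04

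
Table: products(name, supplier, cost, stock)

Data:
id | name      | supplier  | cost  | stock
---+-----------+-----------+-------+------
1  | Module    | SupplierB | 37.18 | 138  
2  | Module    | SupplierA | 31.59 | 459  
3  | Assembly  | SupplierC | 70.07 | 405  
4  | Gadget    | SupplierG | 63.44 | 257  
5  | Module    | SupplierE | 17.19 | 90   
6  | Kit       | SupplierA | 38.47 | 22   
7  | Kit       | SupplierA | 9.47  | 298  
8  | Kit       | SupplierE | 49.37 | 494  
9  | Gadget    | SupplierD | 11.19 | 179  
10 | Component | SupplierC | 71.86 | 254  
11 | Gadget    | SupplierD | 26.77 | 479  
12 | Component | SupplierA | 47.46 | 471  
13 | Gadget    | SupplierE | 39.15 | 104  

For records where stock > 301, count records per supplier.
SELECT supplier, COUNT(*)
FROM products
WHERE stock > 301
GROUP BY supplier

Note: WHERE filters rows before grouping.

Result:
  SupplierA: 2
  SupplierC: 1
  SupplierD: 1
  SupplierE: 1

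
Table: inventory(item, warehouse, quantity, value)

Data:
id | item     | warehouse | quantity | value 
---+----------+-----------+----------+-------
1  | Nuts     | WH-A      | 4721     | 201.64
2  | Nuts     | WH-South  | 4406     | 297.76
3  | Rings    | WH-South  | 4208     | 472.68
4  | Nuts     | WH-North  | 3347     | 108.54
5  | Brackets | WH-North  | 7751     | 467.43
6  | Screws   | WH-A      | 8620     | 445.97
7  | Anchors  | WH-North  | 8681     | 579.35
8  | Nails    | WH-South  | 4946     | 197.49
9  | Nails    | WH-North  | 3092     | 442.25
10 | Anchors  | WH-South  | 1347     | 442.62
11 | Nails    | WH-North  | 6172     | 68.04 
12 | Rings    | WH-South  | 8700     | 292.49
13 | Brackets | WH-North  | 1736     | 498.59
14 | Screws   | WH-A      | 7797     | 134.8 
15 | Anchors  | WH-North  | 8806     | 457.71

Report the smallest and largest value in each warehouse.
SELECT warehouse, MIN(value), MAX(value)
FROM inventory
GROUP BY warehouse

Result:
  WH-A: min=134.80, max=445.97
  WH-North: min=68.04, max=579.35
  WH-South: min=197.49, max=472.68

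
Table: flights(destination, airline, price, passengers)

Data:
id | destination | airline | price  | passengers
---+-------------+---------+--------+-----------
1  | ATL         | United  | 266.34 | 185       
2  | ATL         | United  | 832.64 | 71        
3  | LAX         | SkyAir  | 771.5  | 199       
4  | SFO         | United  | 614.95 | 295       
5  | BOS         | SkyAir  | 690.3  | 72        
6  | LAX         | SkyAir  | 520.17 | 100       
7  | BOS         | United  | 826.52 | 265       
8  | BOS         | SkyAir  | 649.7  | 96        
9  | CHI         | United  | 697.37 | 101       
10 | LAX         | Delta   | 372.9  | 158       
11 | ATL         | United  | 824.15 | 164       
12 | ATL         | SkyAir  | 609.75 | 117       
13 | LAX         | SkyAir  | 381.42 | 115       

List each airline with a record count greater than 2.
SELECT airline, COUNT(*) as cnt
FROM flights
GROUP BY airline
HAVING COUNT(*) > 2

Result:
  SkyAir: 6
  United: 6

Note: HAVING filters groups after aggregation, WHERE filters rows before.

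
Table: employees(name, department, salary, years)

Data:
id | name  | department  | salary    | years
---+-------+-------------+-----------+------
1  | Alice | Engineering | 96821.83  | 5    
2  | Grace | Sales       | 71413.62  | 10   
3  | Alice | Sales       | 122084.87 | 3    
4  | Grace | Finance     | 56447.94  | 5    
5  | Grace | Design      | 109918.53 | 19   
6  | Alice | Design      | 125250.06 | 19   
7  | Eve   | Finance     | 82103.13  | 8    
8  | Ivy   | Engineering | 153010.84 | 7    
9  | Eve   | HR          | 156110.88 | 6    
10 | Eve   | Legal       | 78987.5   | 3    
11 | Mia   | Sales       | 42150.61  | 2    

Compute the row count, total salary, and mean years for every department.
SELECT department,
       COUNT(*) as cnt,
       SUM(salary) as total_salary,
       AVG(years) as avg_years
FROM employees
GROUP BY department

Result:
  Design: 2 records, 235168.59 total salary, 19.00 avg years
  Engineering: 2 records, 249832.67 total salary, 6.00 avg years
  Finance: 2 records, 138551.07 total salary, 6.50 avg years
  HR: 1 records, 156110.88 total salary, 6.00 avg years
  Legal: 1 records, 78987.50 total salary, 3.00 avg years
  Sales: 3 records, 235649.10 total salary, 5.00 avg years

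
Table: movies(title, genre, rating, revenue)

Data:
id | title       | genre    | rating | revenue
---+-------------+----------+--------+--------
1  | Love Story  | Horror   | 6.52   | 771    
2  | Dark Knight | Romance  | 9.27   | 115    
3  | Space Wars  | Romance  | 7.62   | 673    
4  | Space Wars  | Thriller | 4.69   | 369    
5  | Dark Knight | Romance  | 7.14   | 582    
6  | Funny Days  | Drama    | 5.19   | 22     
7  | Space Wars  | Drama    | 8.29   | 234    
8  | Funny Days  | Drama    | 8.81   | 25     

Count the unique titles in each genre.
SELECT genre, COUNT(DISTINCT title)
FROM movies
GROUP BY genre

Result:
  Drama: 2 distinct
  Horror: 1 distinct
  Romance: 2 distinct
  Thriller: 1 distinct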